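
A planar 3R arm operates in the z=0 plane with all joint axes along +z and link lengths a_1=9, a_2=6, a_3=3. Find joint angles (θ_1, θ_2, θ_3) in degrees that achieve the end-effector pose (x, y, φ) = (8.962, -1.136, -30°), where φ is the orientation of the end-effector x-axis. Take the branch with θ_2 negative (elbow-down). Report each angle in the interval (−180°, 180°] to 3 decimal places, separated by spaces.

45.000 -135.000 60.000

wrist centre = target − a_3·(cos φ, sin φ) = (6.3639, 0.3640)
cos θ_2 = (40.6320−9²−6²)/(2·9·6) = -0.7071; θ_2 = -135.0003° (elbow-down)
β = atan2(0.3640,6.3639) = 3.2736°; ψ = atan2(-4.2426,4.7573) = -41.7267°
θ_1 = β − ψ = 45.0004°
θ_3 = φ − θ_1 − θ_2 = 60.0000° (wrapped to (-180°,180°])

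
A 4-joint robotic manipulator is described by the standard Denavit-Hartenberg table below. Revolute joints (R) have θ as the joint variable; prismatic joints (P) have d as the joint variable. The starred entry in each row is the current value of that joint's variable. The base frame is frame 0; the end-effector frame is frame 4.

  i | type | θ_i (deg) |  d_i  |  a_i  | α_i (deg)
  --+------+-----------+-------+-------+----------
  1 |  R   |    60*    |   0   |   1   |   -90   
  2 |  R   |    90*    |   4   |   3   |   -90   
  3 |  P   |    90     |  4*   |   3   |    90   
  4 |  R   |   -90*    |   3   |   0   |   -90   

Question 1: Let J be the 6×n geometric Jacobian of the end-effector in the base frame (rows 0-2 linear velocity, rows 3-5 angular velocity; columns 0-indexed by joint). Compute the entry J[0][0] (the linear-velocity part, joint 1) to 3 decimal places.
axis z_0 = ẑ; lever o_n−o_0 = (-2.3660,-2.0981,-6.0000)
cross product → J_v[:, 0] = (2.0981,-2.3660,0.0000)
J_ω[:, 0] = z_0
entry J[0][0] = 2.0981

2.098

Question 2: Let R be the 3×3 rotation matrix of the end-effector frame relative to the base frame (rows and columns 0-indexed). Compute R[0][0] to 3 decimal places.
End-effector x-axis (col 0 of R) = (0.5000,0.8660,-0.0000)
R[0][0] = 0.5000

0.500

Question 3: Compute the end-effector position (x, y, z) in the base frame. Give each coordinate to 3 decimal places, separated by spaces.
-2.366 -2.098 -6.000

after link 1: o_1 = (0.5000, 0.8660, 0.0000)
after link 2: o_2 = (-2.9641, 2.8660, -3.0000)
after link 3: o_3 = (-2.3660, -2.0981, -3.0000)
after link 4: o_4 = (-2.3660, -2.0981, -6.0000)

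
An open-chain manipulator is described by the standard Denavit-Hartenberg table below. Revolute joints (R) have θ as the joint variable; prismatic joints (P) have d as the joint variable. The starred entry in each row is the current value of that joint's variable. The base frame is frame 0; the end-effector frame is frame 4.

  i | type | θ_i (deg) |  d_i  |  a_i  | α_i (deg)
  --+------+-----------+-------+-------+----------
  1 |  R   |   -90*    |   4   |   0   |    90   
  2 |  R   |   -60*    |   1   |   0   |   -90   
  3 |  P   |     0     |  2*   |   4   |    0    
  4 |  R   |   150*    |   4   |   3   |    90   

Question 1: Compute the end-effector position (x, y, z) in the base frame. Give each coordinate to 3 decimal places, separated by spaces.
0.500 -5.897 5.786

after link 1: o_1 = (0.0000, 0.0000, 4.0000)
after link 2: o_2 = (-1.0000, -0.0000, 4.0000)
after link 3: o_3 = (-1.0000, -3.7321, 1.5359)
after link 4: o_4 = (0.5000, -5.8971, 5.7859)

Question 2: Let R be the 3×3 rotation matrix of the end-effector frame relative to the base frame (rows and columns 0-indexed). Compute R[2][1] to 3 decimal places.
End-effector y-axis (col 1 of R) = (-0.0000,-0.8660,0.5000)
R[2][1] = 0.5000

0.500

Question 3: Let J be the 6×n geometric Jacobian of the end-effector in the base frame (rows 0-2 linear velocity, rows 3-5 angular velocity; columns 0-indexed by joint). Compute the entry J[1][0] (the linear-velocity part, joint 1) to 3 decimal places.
axis z_0 = ẑ; lever o_n−o_0 = (0.5000,-5.8971,5.7859)
cross product → J_v[:, 0] = (5.8971,0.5000,-0.0000)
J_ω[:, 0] = z_0
entry J[1][0] = 0.5000

0.500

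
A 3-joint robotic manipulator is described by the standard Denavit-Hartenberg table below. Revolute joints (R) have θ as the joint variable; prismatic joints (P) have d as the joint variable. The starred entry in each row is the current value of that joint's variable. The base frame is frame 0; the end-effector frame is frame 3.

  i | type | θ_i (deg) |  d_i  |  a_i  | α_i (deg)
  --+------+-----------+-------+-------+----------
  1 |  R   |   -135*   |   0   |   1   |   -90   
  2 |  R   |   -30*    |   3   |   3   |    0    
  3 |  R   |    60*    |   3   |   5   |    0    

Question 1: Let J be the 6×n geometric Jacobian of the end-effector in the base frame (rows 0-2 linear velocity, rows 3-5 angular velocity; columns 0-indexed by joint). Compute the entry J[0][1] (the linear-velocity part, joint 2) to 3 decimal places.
axis z_1 = (0.7071,-0.7071,0.0000); lever o_n−o_1 = (-0.6563,-9.1416,-1.0000)
cross product → J_v[:, 1] = (0.7071,0.7071,-6.9282)
J_ω[:, 1] = z_1
entry J[0][1] = 0.7071

0.707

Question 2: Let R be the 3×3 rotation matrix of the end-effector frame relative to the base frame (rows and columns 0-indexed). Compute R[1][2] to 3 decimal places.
-0.707

End-effector z-axis (col 2 of R) = (0.7071,-0.7071,0.0000)
R[1][2] = -0.7071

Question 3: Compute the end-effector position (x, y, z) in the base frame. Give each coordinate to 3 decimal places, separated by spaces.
-1.363 -9.849 -1.000

after link 1: o_1 = (-0.7071, -0.7071, 0.0000)
after link 2: o_2 = (-0.4229, -4.6655, 1.5000)
after link 3: o_3 = (-1.3634, -9.8487, -1.0000)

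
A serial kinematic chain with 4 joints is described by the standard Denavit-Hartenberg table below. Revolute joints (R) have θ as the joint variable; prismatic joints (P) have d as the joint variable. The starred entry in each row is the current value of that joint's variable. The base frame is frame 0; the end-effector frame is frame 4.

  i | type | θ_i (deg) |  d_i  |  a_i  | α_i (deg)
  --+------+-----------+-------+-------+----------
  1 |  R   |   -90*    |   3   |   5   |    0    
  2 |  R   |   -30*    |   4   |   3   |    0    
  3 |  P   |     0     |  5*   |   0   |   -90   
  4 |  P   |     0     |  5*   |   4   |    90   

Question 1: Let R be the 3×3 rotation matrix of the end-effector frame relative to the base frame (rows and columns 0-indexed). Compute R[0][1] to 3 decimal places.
0.866

End-effector y-axis (col 1 of R) = (0.8660,-0.5000,0.0000)
R[0][1] = 0.8660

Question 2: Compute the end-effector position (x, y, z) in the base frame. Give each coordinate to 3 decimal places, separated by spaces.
after link 1: o_1 = (0.0000, -5.0000, 3.0000)
after link 2: o_2 = (-1.5000, -7.5981, 7.0000)
after link 3: o_3 = (-1.5000, -7.5981, 12.0000)
after link 4: o_4 = (0.8301, -13.5622, 12.0000)

0.830 -13.562 12.000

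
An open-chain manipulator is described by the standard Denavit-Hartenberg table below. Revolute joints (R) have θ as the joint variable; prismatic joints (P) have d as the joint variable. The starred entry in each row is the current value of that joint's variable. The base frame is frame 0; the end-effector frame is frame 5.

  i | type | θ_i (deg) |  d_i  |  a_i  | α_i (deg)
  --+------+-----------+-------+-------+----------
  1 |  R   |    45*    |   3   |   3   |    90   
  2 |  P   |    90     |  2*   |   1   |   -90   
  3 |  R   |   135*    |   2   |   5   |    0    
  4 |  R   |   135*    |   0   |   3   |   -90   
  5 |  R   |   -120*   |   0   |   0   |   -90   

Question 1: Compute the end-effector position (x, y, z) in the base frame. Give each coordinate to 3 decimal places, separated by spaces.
after link 1: o_1 = (2.1213, 2.1213, 3.0000)
after link 2: o_2 = (3.5355, 0.7071, 4.0000)
after link 3: o_3 = (-0.3787, 1.7929, 0.4645)
after link 4: o_4 = (1.7426, -0.3284, 0.4645)
after link 5: o_5 = (1.7426, -0.3284, 0.4645)

1.743 -0.328 0.464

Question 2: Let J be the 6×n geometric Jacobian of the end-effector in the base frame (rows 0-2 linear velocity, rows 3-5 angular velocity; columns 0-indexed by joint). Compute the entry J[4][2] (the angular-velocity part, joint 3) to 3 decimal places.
-0.707

axis z_2 = (-0.7071,-0.7071,0.0000); lever o_n−o_2 = (-1.7929,-1.0355,-3.5355)
cross product → J_v[:, 2] = (2.5000,-2.5000,-0.5355)
J_ω[:, 2] = z_2
entry J[4][2] = -0.7071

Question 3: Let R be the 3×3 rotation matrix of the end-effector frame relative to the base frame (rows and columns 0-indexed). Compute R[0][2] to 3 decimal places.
0.259

End-effector z-axis (col 2 of R) = (0.2588,-0.9659,-0.0000)
R[0][2] = 0.2588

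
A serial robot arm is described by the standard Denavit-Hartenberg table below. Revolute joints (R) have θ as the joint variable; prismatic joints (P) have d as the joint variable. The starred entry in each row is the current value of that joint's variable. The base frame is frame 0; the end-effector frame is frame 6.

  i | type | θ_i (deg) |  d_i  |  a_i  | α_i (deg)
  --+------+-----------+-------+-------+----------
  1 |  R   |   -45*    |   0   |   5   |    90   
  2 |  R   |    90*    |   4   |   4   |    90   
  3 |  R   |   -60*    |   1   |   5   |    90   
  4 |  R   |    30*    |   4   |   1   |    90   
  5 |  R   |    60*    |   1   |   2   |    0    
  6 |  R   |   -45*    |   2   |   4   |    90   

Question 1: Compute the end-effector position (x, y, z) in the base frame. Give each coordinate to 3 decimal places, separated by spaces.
11.133 2.176 3.928

after link 1: o_1 = (3.5355, -3.5355, 0.0000)
after link 2: o_2 = (0.7071, -6.3640, 4.0000)
after link 3: o_3 = (4.4761, -4.0092, 6.5000)
after link 4: o_4 = (6.7742, -2.4182, 3.4689)
after link 5: o_5 = (7.9642, -0.7105, 2.6519)
after link 6: o_6 = (11.1330, 2.1756, 3.9284)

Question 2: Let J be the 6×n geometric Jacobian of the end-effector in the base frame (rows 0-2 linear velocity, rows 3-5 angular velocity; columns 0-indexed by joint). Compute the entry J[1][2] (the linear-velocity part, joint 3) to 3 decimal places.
axis z_2 = (0.7071,-0.7071,-0.0000); lever o_n−o_2 = (10.4259,8.5396,-0.0716)
cross product → J_v[:, 2] = (0.0506,0.0506,13.4106)
J_ω[:, 2] = z_2
entry J[1][2] = 0.0506

0.051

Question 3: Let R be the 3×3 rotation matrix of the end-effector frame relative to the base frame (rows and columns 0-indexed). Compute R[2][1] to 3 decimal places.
End-effector y-axis (col 1 of R) = (-0.3062,0.9186,0.2500)
R[2][1] = 0.2500

0.250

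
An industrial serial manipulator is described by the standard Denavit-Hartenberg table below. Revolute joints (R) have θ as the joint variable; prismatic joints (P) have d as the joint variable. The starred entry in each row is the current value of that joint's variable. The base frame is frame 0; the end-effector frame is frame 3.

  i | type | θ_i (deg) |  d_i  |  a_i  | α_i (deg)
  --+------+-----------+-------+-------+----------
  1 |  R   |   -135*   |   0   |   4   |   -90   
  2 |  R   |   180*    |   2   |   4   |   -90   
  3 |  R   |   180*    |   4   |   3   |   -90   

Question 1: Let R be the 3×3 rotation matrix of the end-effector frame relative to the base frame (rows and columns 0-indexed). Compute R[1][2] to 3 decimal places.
-0.707

End-effector z-axis (col 2 of R) = (0.7071,-0.7071,0.0000)
R[1][2] = -0.7071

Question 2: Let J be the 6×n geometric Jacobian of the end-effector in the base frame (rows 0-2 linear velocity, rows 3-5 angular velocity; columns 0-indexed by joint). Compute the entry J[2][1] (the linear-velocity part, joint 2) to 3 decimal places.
axis z_1 = (0.7071,-0.7071,0.0000); lever o_n−o_1 = (2.1213,-0.7071,4.0000)
cross product → J_v[:, 1] = (-2.8284,-2.8284,1.0000)
J_ω[:, 1] = z_1
entry J[2][1] = 1.0000

1.000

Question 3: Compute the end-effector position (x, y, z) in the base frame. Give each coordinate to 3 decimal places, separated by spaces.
after link 1: o_1 = (-2.8284, -2.8284, 0.0000)
after link 2: o_2 = (1.4142, -1.4142, -0.0000)
after link 3: o_3 = (-0.7071, -3.5355, 4.0000)

-0.707 -3.536 4.000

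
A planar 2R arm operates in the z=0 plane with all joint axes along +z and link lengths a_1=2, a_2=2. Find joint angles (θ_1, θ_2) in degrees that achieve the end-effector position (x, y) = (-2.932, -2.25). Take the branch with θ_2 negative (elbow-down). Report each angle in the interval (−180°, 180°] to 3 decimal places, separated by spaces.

cos θ_2 = (13.6591−2²−2²)/(2·2·2) = 0.7074; θ_2 = -44.9770° (elbow-down)
β = atan2(-2.2500,-2.9320) = -142.4976°; ψ = atan2(-1.4136,3.4148) = -22.4885°
θ_1 = β − ψ = -120.0091°

-120.009 -44.977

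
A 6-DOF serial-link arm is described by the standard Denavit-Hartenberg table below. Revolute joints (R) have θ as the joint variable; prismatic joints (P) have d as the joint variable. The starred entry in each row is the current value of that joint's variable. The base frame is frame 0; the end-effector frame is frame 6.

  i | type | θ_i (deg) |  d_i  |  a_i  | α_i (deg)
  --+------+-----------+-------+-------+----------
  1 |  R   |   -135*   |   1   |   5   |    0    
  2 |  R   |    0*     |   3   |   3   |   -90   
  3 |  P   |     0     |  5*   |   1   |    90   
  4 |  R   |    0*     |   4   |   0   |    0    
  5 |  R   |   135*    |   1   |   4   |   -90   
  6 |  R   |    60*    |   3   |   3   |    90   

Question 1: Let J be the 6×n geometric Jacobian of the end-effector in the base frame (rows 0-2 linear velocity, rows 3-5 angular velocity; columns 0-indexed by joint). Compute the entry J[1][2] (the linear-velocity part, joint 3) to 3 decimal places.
-0.707

prismatic axis z_2 = (0.7071,-0.7071,0.0000)
J_v[:, 2] = z_2; J_ω[:, 2] = (0,0,0)
entry J[1][2] = -0.7071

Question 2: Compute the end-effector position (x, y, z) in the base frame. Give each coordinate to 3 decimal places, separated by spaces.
2.672 -6.899 6.402

after link 1: o_1 = (-3.5355, -3.5355, 1.0000)
after link 2: o_2 = (-5.6569, -5.6569, 4.0000)
after link 3: o_3 = (-2.8284, -9.8995, 4.0000)
after link 4: o_4 = (-2.8284, -9.8995, 8.0000)
after link 5: o_5 = (1.1716, -9.8995, 9.0000)
after link 6: o_6 = (2.6716, -6.8995, 6.4019)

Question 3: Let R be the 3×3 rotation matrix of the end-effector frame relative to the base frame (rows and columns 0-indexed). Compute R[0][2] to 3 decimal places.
0.866

End-effector z-axis (col 2 of R) = (0.8660,0.0000,0.5000)
R[0][2] = 0.8660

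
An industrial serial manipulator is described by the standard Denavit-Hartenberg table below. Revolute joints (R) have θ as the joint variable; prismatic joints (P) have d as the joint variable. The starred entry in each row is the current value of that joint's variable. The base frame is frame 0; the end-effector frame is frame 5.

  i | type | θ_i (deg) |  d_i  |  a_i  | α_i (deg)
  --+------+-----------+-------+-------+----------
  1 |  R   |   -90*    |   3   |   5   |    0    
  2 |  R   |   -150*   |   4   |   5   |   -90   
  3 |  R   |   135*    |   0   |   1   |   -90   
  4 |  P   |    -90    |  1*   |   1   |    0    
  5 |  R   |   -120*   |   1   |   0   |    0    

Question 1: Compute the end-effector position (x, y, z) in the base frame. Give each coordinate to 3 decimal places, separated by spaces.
-2.305 -3.007 7.707

after link 1: o_1 = (0.0000, -5.0000, 3.0000)
after link 2: o_2 = (-2.5000, -0.6699, 7.0000)
after link 3: o_3 = (-2.1464, -1.2822, 6.2929)
after link 4: o_4 = (-2.6589, -2.3946, 7.0000)
after link 5: o_5 = (-2.3054, -3.0070, 7.7071)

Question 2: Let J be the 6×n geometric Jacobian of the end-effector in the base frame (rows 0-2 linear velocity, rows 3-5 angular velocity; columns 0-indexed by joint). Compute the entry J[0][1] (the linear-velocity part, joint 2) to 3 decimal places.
axis z_1 = (0.0000,0.0000,1.0000); lever o_n−o_1 = (-2.3054,1.9930,4.7071)
cross product → J_v[:, 1] = (-1.9930,-2.3054,0.0000)
J_ω[:, 1] = z_1
entry J[0][1] = -1.9930

-1.993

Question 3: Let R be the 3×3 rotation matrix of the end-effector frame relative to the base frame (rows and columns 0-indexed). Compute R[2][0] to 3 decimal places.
0.612

End-effector x-axis (col 0 of R) = (0.1268,0.7803,0.6124)
R[2][0] = 0.6124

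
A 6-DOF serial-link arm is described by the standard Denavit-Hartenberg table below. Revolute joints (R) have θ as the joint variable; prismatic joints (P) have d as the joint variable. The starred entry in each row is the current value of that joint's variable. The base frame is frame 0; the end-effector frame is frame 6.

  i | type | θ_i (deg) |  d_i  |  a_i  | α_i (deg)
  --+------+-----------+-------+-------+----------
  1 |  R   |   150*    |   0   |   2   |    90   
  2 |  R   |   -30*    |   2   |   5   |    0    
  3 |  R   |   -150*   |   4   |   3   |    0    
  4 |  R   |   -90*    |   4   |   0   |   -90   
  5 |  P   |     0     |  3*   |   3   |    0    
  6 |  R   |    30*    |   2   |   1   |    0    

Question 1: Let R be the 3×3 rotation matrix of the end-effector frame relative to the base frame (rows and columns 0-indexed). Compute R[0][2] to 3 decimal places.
0.866

End-effector z-axis (col 2 of R) = (0.8660,-0.5000,-0.0000)
R[0][2] = 0.8660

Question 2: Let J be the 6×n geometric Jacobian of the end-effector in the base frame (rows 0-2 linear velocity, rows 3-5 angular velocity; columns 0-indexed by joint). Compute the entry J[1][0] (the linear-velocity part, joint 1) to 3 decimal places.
axis z_0 = ẑ; lever o_n−o_0 = (6.1962,7.3923,1.3660)
cross product → J_v[:, 0] = (-7.3923,6.1962,0.0000)
J_ω[:, 0] = z_0
entry J[1][0] = 6.1962

6.196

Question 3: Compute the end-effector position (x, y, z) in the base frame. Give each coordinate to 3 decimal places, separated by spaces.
6.196 7.392 1.366

after link 1: o_1 = (-1.7321, 1.0000, 0.0000)
after link 2: o_2 = (-4.4821, 4.8971, -2.5000)
after link 3: o_3 = (0.1160, 6.8612, -2.5000)
after link 4: o_4 = (2.1160, 10.3253, -2.5000)
after link 5: o_5 = (4.7141, 8.8253, 0.5000)
after link 6: o_6 = (6.1962, 7.3923, 1.3660)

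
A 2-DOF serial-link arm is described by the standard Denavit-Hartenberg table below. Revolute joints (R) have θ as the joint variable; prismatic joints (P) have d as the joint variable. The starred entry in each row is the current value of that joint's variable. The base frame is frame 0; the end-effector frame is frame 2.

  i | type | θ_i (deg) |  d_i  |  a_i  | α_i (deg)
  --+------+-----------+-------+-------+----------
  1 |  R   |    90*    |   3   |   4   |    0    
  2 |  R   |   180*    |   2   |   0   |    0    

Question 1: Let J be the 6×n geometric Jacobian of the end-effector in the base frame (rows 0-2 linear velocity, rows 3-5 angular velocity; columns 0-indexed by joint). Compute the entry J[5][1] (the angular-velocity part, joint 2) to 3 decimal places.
1.000

axis z_1 = (0.0000,0.0000,1.0000); lever o_n−o_1 = (0.0000,0.0000,2.0000)
cross product → J_v[:, 1] = (0.0000,0.0000,0.0000)
J_ω[:, 1] = z_1
entry J[5][1] = 1.0000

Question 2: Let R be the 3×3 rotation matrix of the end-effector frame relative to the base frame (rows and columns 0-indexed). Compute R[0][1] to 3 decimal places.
End-effector y-axis (col 1 of R) = (1.0000,-0.0000,0.0000)
R[0][1] = 1.0000

1.000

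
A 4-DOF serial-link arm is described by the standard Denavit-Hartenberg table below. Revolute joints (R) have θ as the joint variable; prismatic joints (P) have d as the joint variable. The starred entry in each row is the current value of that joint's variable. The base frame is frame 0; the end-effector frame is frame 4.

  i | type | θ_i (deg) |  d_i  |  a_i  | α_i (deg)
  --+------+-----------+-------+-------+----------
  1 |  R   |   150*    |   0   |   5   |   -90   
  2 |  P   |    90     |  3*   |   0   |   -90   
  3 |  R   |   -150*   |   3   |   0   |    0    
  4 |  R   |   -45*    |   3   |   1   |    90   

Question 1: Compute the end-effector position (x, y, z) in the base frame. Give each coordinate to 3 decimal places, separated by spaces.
-0.505 -2.874 0.966

after link 1: o_1 = (-4.3301, 2.5000, 0.0000)
after link 2: o_2 = (-5.8301, -0.0981, 0.0000)
after link 3: o_3 = (-3.2321, -1.5981, 0.0000)
after link 4: o_4 = (-0.5046, -2.8739, 0.9659)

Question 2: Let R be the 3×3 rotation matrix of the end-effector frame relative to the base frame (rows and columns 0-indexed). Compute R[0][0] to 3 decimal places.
End-effector x-axis (col 0 of R) = (0.1294,0.2241,0.9659)
R[0][0] = 0.1294

0.129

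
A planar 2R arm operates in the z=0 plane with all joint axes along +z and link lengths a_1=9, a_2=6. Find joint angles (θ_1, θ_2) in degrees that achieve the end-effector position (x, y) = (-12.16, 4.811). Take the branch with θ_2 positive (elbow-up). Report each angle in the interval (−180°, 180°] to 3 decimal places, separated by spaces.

cos θ_2 = (171.0113−9²−6²)/(2·9·6) = 0.5001; θ_2 = 59.9931° (elbow-up)
β = atan2(4.8110,-12.1600) = 158.4142°; ψ = atan2(5.1958,12.0006) = 23.4107°
θ_1 = β − ψ = 135.0035°

135.004 59.993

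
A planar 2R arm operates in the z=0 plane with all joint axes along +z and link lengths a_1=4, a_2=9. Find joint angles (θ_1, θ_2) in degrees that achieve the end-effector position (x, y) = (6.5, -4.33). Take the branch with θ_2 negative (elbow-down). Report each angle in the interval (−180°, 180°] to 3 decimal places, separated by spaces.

60.002 -120.001

cos θ_2 = (60.9989−4²−9²)/(2·4·9) = -0.5000; θ_2 = -120.0010° (elbow-down)
β = atan2(-4.3300,6.5000) = -33.6697°; ψ = atan2(-7.7941,-0.5001) = -93.6715°
θ_1 = β − ψ = 60.0018°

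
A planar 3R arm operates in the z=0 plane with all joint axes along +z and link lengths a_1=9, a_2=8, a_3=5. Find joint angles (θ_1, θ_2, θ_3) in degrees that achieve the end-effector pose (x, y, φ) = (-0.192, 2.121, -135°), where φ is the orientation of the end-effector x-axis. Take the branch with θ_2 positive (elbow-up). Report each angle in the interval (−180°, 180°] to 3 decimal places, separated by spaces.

-0.005 135.001 90.004

wrist centre = target − a_3·(cos φ, sin φ) = (3.3435, 5.6565)
cos θ_2 = (43.1756−9²−8²)/(2·9·8) = -0.7071; θ_2 = 135.0006° (elbow-up)
β = atan2(5.6565,3.3435) = 59.4130°; ψ = atan2(5.6568,3.3431) = 59.4175°
θ_1 = β − ψ = -0.0045°
θ_3 = φ − θ_1 − θ_2 = 90.0039° (wrapped to (-180°,180°])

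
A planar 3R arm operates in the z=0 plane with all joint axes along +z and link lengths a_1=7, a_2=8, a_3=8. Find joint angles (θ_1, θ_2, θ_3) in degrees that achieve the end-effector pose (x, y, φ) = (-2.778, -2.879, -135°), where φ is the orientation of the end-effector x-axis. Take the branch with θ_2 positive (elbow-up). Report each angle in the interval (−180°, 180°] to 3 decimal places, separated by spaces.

-44.995 150.001 119.995

wrist centre = target − a_3·(cos φ, sin φ) = (2.8789, 2.7779)
cos θ_2 = (16.0043−7²−8²)/(2·7·8) = -0.8660; θ_2 = 150.0009° (elbow-up)
β = atan2(2.7779,2.8789) = 43.9771°; ψ = atan2(3.9999,0.0717) = 88.9726°
θ_1 = β − ψ = -44.9955°
θ_3 = φ − θ_1 − θ_2 = 119.9946° (wrapped to (-180°,180°])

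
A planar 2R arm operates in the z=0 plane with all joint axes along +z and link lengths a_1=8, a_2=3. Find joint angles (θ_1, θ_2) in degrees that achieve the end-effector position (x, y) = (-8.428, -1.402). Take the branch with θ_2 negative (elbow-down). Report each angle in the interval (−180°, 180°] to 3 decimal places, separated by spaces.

cos θ_2 = (72.9968−8²−3²)/(2·8·3) = -0.0001; θ_2 = -90.0038° (elbow-down)
β = atan2(-1.4020,-8.4280) = -170.5553°; ψ = atan2(-3.0000,7.9998) = -20.5565°
θ_1 = β − ψ = -149.9988°

-149.999 -90.004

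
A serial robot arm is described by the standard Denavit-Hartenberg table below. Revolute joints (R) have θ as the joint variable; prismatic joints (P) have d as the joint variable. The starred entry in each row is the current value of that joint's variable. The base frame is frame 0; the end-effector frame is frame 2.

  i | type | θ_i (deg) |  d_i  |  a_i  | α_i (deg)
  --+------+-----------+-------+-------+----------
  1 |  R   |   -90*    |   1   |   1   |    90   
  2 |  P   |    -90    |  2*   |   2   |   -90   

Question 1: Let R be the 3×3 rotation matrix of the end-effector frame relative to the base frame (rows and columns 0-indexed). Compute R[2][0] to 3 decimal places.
End-effector x-axis (col 0 of R) = (-0.0000,-0.0000,-1.0000)
R[2][0] = -1.0000

-1.000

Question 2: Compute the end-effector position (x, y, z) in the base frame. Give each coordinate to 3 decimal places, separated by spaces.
-2.000 -1.000 -1.000

after link 1: o_1 = (0.0000, -1.0000, 1.0000)
after link 2: o_2 = (-2.0000, -1.0000, -1.0000)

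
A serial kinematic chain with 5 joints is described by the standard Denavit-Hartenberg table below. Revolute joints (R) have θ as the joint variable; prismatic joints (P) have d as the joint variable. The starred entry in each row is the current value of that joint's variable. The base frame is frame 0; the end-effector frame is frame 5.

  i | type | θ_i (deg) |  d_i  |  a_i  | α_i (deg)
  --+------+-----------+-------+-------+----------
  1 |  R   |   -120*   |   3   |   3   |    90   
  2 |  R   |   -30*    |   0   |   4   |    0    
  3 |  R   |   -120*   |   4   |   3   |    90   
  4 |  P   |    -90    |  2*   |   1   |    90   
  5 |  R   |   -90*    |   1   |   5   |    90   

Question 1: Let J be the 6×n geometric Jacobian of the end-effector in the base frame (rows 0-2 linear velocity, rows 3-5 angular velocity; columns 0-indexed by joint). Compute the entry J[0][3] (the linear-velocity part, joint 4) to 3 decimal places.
0.250

prismatic axis z_3 = (0.2500,0.4330,0.8660)
J_v[:, 3] = z_3; J_ω[:, 3] = (0,0,0)
entry J[0][3] = 0.2500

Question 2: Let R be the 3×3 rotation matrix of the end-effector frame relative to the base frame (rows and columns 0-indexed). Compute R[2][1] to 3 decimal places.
0.500

End-effector y-axis (col 1 of R) = (-0.4330,-0.7500,0.5000)
R[2][1] = 0.5000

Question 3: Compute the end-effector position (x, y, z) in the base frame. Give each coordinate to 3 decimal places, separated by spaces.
-5.714 -3.897 -2.598

after link 1: o_1 = (-1.5000, -2.5981, 3.0000)
after link 2: o_2 = (-3.2321, -5.5981, 1.0000)
after link 3: o_3 = (-5.3971, -1.3481, -0.5000)
after link 4: o_4 = (-4.0311, -0.9821, 1.2321)
after link 5: o_5 = (-5.7141, -3.8971, -2.5981)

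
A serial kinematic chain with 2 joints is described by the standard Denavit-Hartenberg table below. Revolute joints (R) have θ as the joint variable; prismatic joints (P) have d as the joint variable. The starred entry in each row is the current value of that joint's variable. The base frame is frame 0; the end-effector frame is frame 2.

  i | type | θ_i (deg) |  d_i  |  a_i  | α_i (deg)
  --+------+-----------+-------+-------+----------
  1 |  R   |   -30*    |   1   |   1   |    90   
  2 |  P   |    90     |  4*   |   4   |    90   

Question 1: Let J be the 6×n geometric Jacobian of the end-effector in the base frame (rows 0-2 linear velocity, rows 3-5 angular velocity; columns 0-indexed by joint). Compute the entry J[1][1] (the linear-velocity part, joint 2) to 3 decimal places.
prismatic axis z_1 = (-0.5000,-0.8660,0.0000)
J_v[:, 1] = z_1; J_ω[:, 1] = (0,0,0)
entry J[1][1] = -0.8660

-0.866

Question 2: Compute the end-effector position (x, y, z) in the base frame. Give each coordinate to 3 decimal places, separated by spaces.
after link 1: o_1 = (0.8660, -0.5000, 1.0000)
after link 2: o_2 = (-1.1340, -3.9641, 5.0000)

-1.134 -3.964 5.000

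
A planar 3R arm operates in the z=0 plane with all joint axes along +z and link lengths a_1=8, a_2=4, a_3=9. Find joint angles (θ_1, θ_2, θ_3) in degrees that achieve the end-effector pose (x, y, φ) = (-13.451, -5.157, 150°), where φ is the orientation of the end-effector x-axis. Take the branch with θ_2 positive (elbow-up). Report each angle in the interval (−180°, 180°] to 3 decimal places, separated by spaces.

-134.999 44.998 -119.999

wrist centre = target − a_3·(cos φ, sin φ) = (-5.6568, -9.6570)
cos θ_2 = (125.2567−8²−4²)/(2·8·4) = 0.7071; θ_2 = 44.9976° (elbow-up)
β = atan2(-9.6570,-5.6568) = -120.3605°; ψ = atan2(2.8283,10.8285) = 14.6381°
θ_1 = β − ψ = -134.9985°
θ_3 = φ − θ_1 − θ_2 = -119.9991° (wrapped to (-180°,180°])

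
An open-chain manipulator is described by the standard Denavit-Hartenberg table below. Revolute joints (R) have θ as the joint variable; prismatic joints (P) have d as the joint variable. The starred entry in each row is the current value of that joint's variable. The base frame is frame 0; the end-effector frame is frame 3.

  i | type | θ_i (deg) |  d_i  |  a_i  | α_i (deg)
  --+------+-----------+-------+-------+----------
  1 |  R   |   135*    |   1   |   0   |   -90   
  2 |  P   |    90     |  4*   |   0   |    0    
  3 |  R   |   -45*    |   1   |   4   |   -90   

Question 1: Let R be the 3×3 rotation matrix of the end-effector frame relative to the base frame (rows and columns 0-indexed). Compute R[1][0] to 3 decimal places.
End-effector x-axis (col 0 of R) = (-0.5000,0.5000,-0.7071)
R[1][0] = 0.5000

0.500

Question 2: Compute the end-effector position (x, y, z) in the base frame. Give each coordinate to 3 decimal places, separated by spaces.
after link 1: o_1 = (0.0000, 0.0000, 1.0000)
after link 2: o_2 = (-2.8284, -2.8284, 1.0000)
after link 3: o_3 = (-5.5355, -1.5355, -1.8284)

-5.536 -1.536 -1.828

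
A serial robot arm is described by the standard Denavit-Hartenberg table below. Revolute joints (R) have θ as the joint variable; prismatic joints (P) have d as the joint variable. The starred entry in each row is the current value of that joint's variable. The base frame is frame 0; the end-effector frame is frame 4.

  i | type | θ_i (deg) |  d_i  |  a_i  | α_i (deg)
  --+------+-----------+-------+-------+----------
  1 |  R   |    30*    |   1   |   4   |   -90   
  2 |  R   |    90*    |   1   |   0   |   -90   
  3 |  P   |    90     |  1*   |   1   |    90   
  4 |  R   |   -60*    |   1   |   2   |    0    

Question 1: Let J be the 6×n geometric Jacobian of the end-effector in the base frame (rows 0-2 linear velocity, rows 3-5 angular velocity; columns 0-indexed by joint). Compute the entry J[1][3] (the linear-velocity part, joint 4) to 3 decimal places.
-2.000

axis z_3 = (-0.0000,0.0000,-1.0000); lever o_n−o_3 = (2.0000,-0.0000,-1.0000)
cross product → J_v[:, 3] = (-0.0000,-2.0000,-0.0000)
J_ω[:, 3] = z_3
entry J[1][3] = -2.0000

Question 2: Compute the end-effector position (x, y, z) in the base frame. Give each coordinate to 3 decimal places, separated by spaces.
after link 1: o_1 = (3.4641, 2.0000, 1.0000)
after link 2: o_2 = (2.9641, 2.8660, 1.0000)
after link 3: o_3 = (2.5981, 1.5000, 1.0000)
after link 4: o_4 = (4.5981, 1.5000, -0.0000)

4.598 1.500 -0.000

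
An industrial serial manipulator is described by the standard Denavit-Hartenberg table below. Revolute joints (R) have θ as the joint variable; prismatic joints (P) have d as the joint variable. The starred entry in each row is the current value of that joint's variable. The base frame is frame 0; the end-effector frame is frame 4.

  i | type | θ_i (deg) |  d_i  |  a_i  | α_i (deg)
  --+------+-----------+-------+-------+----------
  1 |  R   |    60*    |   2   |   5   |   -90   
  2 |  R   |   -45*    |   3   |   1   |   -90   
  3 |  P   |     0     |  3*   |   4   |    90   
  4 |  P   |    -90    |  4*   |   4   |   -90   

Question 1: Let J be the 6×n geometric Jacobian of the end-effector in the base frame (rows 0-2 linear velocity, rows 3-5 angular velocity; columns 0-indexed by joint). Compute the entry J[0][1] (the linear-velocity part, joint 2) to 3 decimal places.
axis z_1 = (-0.8660,0.5000,0.0000); lever o_n−o_1 = (-4.6480,5.9495,4.2426)
cross product → J_v[:, 1] = (2.1213,3.6742,-2.8284)
J_ω[:, 1] = z_1
entry J[0][1] = 2.1213

2.121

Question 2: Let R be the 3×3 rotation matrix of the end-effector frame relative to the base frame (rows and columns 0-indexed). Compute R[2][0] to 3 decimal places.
0.707

End-effector x-axis (col 0 of R) = (-0.3536,-0.6124,0.7071)
R[2][0] = 0.7071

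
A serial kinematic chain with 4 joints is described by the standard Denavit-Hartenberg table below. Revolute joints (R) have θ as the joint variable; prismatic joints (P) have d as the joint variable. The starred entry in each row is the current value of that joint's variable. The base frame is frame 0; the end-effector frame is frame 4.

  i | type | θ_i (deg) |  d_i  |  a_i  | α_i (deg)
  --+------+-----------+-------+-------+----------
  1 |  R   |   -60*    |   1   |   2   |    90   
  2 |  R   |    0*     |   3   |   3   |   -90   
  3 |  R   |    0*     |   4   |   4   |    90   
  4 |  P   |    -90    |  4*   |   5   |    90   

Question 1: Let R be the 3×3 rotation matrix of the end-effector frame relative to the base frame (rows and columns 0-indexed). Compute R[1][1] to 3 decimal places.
End-effector y-axis (col 1 of R) = (-0.8660,-0.5000,0.0000)
R[1][1] = -0.5000

-0.500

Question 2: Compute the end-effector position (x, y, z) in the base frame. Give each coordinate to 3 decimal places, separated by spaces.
-1.562 -11.294 0.000

after link 1: o_1 = (1.0000, -1.7321, 1.0000)
after link 2: o_2 = (-0.0981, -5.8301, 1.0000)
after link 3: o_3 = (1.9019, -9.2942, 5.0000)
after link 4: o_4 = (-1.5622, -11.2942, 0.0000)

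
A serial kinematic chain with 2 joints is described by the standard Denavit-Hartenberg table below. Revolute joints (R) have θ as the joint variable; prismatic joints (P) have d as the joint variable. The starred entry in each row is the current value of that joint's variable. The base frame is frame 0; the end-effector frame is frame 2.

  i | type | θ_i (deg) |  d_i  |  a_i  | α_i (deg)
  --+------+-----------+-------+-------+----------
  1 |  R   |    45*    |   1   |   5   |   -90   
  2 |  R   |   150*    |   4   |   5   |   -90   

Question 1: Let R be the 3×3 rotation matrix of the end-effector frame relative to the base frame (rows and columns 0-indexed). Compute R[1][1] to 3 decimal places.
-0.707

End-effector y-axis (col 1 of R) = (0.7071,-0.7071,-0.0000)
R[1][1] = -0.7071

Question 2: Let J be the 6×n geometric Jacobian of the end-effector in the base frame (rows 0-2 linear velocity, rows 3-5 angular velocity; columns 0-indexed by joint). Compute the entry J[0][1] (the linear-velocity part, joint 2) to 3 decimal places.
-1.768

axis z_1 = (-0.7071,0.7071,0.0000); lever o_n−o_1 = (-5.8903,-0.2334,-2.5000)
cross product → J_v[:, 1] = (-1.7678,-1.7678,4.3301)
J_ω[:, 1] = z_1
entry J[0][1] = -1.7678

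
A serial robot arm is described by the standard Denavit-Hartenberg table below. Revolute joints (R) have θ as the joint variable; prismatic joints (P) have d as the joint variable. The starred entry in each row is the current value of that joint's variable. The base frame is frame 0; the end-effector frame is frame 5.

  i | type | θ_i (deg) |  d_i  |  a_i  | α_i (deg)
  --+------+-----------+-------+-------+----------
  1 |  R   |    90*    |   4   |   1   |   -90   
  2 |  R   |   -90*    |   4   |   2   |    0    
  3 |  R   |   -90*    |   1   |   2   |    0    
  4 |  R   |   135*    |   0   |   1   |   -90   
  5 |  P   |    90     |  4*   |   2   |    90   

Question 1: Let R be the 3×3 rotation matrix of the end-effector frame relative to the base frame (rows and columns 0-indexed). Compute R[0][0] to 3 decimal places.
End-effector x-axis (col 0 of R) = (1.0000,0.0000,-0.0000)
R[0][0] = 1.0000

1.000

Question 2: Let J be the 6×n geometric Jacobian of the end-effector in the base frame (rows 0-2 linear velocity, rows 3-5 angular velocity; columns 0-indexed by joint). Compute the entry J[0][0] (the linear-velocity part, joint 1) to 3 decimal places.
-2.536

axis z_0 = ẑ; lever o_n−o_0 = (-3.0000,2.5355,3.8787)
cross product → J_v[:, 0] = (-2.5355,-3.0000,0.0000)
J_ω[:, 0] = z_0
entry J[0][0] = -2.5355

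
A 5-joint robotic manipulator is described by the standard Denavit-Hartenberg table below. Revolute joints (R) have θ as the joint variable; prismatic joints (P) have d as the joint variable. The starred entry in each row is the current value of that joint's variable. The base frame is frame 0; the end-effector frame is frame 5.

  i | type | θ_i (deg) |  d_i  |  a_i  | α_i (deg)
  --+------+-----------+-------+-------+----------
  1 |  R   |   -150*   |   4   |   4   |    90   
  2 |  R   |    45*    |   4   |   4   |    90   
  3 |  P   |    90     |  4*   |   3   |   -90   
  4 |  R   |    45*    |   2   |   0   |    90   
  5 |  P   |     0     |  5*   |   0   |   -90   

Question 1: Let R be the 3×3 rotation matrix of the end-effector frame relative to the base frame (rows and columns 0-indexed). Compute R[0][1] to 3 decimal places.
0.787

End-effector y-axis (col 1 of R) = (0.7866,-0.3624,0.5000)
R[0][1] = 0.7866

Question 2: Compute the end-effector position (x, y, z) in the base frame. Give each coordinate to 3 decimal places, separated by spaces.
after link 1: o_1 = (-3.4641, -2.0000, 4.0000)
after link 2: o_2 = (-7.9136, 0.0499, 6.8284)
after link 3: o_3 = (-11.8631, 1.2338, 4.0000)
after link 4: o_4 = (-10.6383, 1.9409, 2.5858)
after link 5: o_5 = (-14.5712, 3.7527, 0.0858)

-14.571 3.753 0.086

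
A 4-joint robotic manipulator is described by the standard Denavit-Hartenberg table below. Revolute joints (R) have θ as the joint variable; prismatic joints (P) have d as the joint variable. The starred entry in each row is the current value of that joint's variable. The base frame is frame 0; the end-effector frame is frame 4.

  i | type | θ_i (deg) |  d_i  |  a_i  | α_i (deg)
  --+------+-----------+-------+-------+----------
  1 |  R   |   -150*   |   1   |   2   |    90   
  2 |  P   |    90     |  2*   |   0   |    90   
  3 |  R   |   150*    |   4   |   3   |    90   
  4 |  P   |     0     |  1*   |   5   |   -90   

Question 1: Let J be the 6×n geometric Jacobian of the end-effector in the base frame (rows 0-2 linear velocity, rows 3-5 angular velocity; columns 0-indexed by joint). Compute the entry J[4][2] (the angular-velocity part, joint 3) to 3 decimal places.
-0.500

axis z_2 = (-0.8660,-0.5000,-0.0000); lever o_n−o_2 = (-5.8971,2.2141,-6.4282)
cross product → J_v[:, 2] = (3.2141,-5.5670,-4.8660)
J_ω[:, 2] = z_2
entry J[4][2] = -0.5000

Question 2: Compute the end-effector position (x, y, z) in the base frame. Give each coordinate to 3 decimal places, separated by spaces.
-8.629 2.946 -5.428

after link 1: o_1 = (-1.7321, -1.0000, 1.0000)
after link 2: o_2 = (-2.7321, 0.7321, 1.0000)
after link 3: o_3 = (-6.9462, 0.0311, -1.5981)
after link 4: o_4 = (-8.6292, 2.9462, -5.4282)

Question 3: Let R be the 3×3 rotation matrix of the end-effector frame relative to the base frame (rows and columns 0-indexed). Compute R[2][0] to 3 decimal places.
-0.866

End-effector x-axis (col 0 of R) = (-0.2500,0.4330,-0.8660)
R[2][0] = -0.8660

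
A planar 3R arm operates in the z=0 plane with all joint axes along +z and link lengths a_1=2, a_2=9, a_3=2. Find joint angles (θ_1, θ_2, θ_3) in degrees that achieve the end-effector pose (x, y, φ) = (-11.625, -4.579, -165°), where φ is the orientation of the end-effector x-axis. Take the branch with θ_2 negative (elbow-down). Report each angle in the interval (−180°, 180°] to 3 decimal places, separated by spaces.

-119.992 -45.009 0.001

wrist centre = target − a_3·(cos φ, sin φ) = (-9.6931, -4.0614)
cos θ_2 = (110.4518−2²−9²)/(2·2·9) = 0.7070; θ_2 = -45.0091° (elbow-down)
β = atan2(-4.0614,-9.6931) = -157.2667°; ψ = atan2(-6.3650,8.3629) = -37.2745°
θ_1 = β − ψ = -119.9922°
θ_3 = φ − θ_1 − θ_2 = 0.0013° (wrapped to (-180°,180°])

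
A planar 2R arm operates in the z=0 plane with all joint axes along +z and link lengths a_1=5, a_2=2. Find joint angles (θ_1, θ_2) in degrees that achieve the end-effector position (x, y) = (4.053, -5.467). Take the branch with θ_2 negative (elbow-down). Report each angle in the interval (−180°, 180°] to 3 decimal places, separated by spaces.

-44.990 -30.032

cos θ_2 = (46.3149−5²−2²)/(2·5·2) = 0.8657; θ_2 = -30.0321° (elbow-down)
β = atan2(-5.4670,4.0530) = -53.4483°; ψ = atan2(-1.0010,6.7315) = -8.4579°
θ_1 = β − ψ = -44.9904°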